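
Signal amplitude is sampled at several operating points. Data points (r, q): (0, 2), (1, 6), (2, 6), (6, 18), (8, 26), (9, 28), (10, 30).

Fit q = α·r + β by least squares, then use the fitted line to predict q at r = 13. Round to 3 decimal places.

q̂ = 39.119

Normal-equation sums: Σr·r = 286, Σr = 36, Σ1 = 7.
And Σr·q = 886, Σq = 116.
XᵀX·[α, β]ᵀ = Xᵀq becomes [[286, 36]; [36, 7]]·[α, β]ᵀ = [886, 116]ᵀ.
Determinant 286·7 − 36² = 706.
α = (886·7 − 36·116)/706 = 1013/353; β = (286·116 − 36·886)/706 = 640/353.
At r = 13: q̂ = (1013/353)·(13) + (640/353)·(1) = 13809/353.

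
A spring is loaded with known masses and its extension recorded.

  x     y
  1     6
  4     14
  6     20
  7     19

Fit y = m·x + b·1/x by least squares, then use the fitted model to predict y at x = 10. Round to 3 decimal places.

ŷ = 29.904

Normal-equation sums: Σx·x = 102, Σx·1/x = 4, Σ1/x·1/x = 7837/7056.
Right-hand side: Σx·y = 315, Σ1/x·y = 653/42.
AᵀA·[m, b]ᵀ = Aᵀy becomes [[102, 4]; [4, 7837/7056]]·[m, b]ᵀ = [315, 653/42]ᵀ.
Eliminating b: (7837/7056)·(row 1) − 4·(row 2) gives (114413/1176)·m = (7837/7056)·315 − 4·(653/42) = 96659/336, so m = 676613/228826.
Then b = ((653/42) − 4·(676613/228826))/(7837/7056) = 383208/114413.
At x = 10: ŷ = (676613/228826)·(10) + (383208/114413)·(1/10) = 17106929/572065.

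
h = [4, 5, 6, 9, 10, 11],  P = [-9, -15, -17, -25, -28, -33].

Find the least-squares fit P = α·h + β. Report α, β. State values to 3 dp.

Sums needed: Σh·h = 379, Σh = 45, Σ1 = 6.
For MᵀP: Σh·P = -1081, ΣP = -127.
So MᵀM·[α, β]ᵀ = MᵀP: [[379, 45]; [45, 6]]·[α, β]ᵀ = [-1081, -127]ᵀ.
Determinant 379·6 − 45² = 249.
α = ((-1081)·6 − 45·(-127))/249 = -257/83; β = (379·(-127) − 45·(-1081))/249 = 512/249.

α = -3.096, β = 2.056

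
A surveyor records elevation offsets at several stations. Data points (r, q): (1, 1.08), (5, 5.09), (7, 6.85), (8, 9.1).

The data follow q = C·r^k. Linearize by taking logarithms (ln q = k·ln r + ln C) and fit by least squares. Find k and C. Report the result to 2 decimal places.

Let Y = ln q. Fitting Y = k·ln r + ln C by least squares:
Over the data: Σln r = 5.6348, Σ(ln r)² = 10.7009, Σln q = 5.8368, Σln r·ln q = 10.9554.
Normal system: [[10.7009, 5.6348]; [5.6348, 4]]·[k, ln C]ᵀ = [10.9554, 5.8368]ᵀ.
Slope k = (n·Σln r·ln q − Σln r·Σln q)/(n·Σ(ln r)² − (Σln r)²) = (4·10.9554 − 5.6348·5.8368)/11.0529 = 0.98912; ln C = (Σln q − k·Σln r)/n = 0.06582, so C = exp(0.06582) = 1.06803.

k = 0.99, C = 1.07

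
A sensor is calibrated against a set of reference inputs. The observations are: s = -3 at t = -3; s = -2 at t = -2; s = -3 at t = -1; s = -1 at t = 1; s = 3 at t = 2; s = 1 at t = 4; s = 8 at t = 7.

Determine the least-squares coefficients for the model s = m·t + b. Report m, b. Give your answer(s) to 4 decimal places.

m = 1.0363, b = -0.7557

Forming MᵀM = [[84, 8]; [8, 7]] and Mᵀs = [81, 3]ᵀ gives MᵀM·[m, b]ᵀ = Mᵀs.
Determinant 84·7 − 8² = 524.
m = (81·7 − 8·3)/524 = 543/524; b = (84·3 − 8·81)/524 = -99/131.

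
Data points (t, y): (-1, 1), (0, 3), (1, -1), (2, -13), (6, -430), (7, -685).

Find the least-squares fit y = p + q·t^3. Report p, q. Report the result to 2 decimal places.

p = 1.54, q = -2.00

Compute the Gram sums: Σ1 = 6, Σt^3 = 567, Σt^3·t^3 = 164371.
Right-hand side: Σy = -1125, Σt^3·y = -327941.
MᵀM·[p, q]ᵀ = Mᵀy becomes [[6, 567]; [567, 164371]]·[p, q]ᵀ = [-1125, -327941]ᵀ.
Eliminating q: 164371·(row 1) − 567·(row 2) gives 664737·p = 164371·(-1125) − 567·(-327941) = 1025172, so p = 341724/221579.
Then q = ((-327941) − 567·(341724/221579))/164371 = -443257/221579.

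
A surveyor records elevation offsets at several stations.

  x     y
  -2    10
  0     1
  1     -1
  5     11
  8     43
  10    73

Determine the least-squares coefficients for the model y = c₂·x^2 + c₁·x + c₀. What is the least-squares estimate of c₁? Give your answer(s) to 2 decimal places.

c₁ = -2.83

Entries of MᵀM: Σx^2·x^2 = 14738, Σx^2·x = 1630, Σx^2 = 194, Σx·x = 194, Σx = 22, Σ1 = 6.
Right-hand side: Σx^2·y = 10366, Σx·y = 1108, Σy = 137.
Normal equations: [[14738, 1630, 194]; [1630, 194, 22]; [194, 22, 6]]·[c₂, c₁, c₀]ᵀ = [10366, 1108, 137]ᵀ.
Solving the 3×3 system (Gaussian elimination) gives c₂ = 21821/21648, c₁ = -61189/21648, c₀ = 2185/3608.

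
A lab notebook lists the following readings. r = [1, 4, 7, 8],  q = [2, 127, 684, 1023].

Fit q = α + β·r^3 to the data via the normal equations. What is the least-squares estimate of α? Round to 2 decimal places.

α = -0.54

Normal-equation sums: Σ1 = 4, Σr^3 = 920, Σr^3·r^3 = 383890.
Right-hand side: Σq = 1836, Σr^3·q = 766518.
So XᵀX·[α, β]ᵀ = Xᵀq: [[4, 920]; [920, 383890]]·[α, β]ᵀ = [1836, 766518]ᵀ.
Eliminating β: 383890·(row 1) − 920·(row 2) gives 689160·α = 383890·1836 − 920·766518 = -374520, so α = -3121/5743.
Then β = (766518 − 920·(-3121/5743))/383890 = 57373/28715.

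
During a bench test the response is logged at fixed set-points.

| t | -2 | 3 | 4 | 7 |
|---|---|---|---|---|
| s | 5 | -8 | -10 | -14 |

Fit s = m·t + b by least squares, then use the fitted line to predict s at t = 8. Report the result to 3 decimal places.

Entries of XᵀX: Σt·t = 78, Σt = 12, Σ1 = 4.
For Xᵀs: Σt·s = -172, Σs = -27.
XᵀX·[m, b]ᵀ = Xᵀs becomes [[78, 12]; [12, 4]]·[m, b]ᵀ = [-172, -27]ᵀ.
Determinant 78·4 − 12² = 168.
m = ((-172)·4 − 12·(-27))/168 = -13/6; b = (78·(-27) − 12·(-172))/168 = -1/4.
At t = 8: ŝ = (-13/6)·(8) + (-1/4)·(1) = -211/12.

ŝ = -17.583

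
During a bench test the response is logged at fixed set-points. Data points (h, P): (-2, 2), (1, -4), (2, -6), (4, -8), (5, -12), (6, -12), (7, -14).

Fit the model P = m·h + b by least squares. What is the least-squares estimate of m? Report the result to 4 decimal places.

The normal system MᵀM·[m, b]ᵀ = MᵀP is [[135, 23]; [23, 7]]·[m, b]ᵀ = [-282, -54]ᵀ.
Δ = 135·7 − 23² = 416.
m = ((-282)·7 − 23·(-54))/416 = -183/104; b = (135·(-54) − 23·(-282))/416 = -201/104.

m = -1.7596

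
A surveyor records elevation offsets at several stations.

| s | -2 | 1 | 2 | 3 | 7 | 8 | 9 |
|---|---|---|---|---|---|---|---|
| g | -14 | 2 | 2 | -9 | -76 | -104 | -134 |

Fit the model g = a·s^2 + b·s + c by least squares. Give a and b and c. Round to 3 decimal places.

The normal equations are: 13172·a + 1612·b + 212·c = -21361;  1612·a + 212·b + 28·c = -2563;  212·a + 28·b + 7·c = -333.
(Σs^2·s^2 = 13172, Σs^2·s = 1612, Σs^2 = 212, Σs·s = 212, Σs = 28, Σ1 = 7, Σs^2·g = -21361, Σs·g = -2563, Σg = -333.)
Solving the 3×3 system (Gaussian elimination) gives a = -81857/40008, b = 132889/40008, c = 1846/1667.

a = -2.046, b = 3.322, c = 1.107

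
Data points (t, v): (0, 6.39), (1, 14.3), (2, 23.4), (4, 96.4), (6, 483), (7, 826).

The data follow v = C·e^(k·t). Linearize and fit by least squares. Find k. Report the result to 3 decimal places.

k = 0.701

Linearized form: ln v = k·t + ln C. From the 6 transformed points,
Σt = 20.0000, Σ(t)² = 106.0000, Σln v = 25.1328, Σt·ln v = 111.3360.
Equations: 106.0000·k + 20.0000·ln C = 111.3360;  20.0000·k + 6·ln C = 25.1328.
Solving (det = 236.0000): k = 0.70067, ln C = 1.85323.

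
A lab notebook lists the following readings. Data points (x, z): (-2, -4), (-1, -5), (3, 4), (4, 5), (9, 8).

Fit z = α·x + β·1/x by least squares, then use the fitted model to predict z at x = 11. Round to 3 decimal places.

ẑ = 9.856

Setting ∂/∂α … = 0 gives: 111·α + 5·β = 117;  5·α + (1861/1296)·β = 377/36.
Eliminating β: (1861/1296)·(row 1) − 5·(row 2) gives (58057/432)·α = (1861/1296)·117 − 5·(377/36) = 5551/48, so α = 49959/58057.
Then β = ((377/36) − 5·(49959/58057))/(1861/1296) = 249444/58057.
At x = 11: ẑ = (49959/58057)·(11) + (249444/58057)·(1/11) = 6294483/638627.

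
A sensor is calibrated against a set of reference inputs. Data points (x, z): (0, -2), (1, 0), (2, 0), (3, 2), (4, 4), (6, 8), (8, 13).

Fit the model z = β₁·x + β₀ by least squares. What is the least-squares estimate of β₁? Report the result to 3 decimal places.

β₁ = 1.850

The normal equations are: 130·β₁ + 24·β₀ = 174;  24·β₁ + 7·β₀ = 25.
Eliminating β₀: 7·(row 1) − 24·(row 2) gives 334·β₁ = 7·174 − 24·25 = 618, so β₁ = 309/167.
Then β₀ = (25 − 24·(309/167))/7 = -463/167.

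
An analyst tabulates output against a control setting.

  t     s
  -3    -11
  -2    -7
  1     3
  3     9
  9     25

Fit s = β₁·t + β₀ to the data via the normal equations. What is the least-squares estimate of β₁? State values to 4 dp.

Forming XᵀX = [[104, 8]; [8, 5]] and Xᵀs = [302, 19]ᵀ gives XᵀX·[β₁, β₀]ᵀ = Xᵀs.
det = 104·5 − 8² = 456.
β₁ = (302·5 − 8·19)/456 = 679/228; β₀ = (104·19 − 8·302)/456 = -55/57.

β₁ = 2.9781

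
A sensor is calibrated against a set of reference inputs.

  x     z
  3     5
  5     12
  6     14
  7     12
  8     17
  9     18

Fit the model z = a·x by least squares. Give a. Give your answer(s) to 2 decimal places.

With design matrix A, AᵀA = [[264]] and Aᵀz = [541]ᵀ.
Hence a = 541 / 264 ≈ 2.04924.

a = 2.05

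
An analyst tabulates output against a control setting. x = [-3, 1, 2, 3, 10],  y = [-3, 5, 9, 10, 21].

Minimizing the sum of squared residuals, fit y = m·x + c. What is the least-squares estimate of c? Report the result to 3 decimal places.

The normal system AᵀA·[m, c]ᵀ = Aᵀy is [[123, 13]; [13, 5]]·[m, c]ᵀ = [272, 42]ᵀ.
Eliminating c: 5·(row 1) − 13·(row 2) gives 446·m = 5·272 − 13·42 = 814, so m = 407/223.
Then c = (42 − 13·(407/223))/5 = 815/223.

c = 3.655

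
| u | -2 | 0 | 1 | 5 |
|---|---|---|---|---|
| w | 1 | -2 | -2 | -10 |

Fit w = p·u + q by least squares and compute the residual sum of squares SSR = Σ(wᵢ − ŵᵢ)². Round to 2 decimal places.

SSR = 2.10

Normal-equation sums: Σu·u = 30, Σu = 4, Σ1 = 4.
And Σu·w = -54, Σw = -13.
det = 30·4 − 4² = 104.
p = ((-54)·4 − 4·(-13))/104 = -41/26; q = (30·(-13) − 4·(-54))/104 = -87/52.
Residuals: -25/52, -17/52, 5/4, -23/52; SSR = 109/52.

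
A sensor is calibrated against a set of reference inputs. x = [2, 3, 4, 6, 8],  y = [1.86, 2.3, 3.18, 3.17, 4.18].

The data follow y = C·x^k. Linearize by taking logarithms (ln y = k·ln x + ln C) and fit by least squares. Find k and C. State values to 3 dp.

k = 0.553, C = 1.295

Let Y = ln y. Fitting Y = k·ln x + ln C by least squares:
Σln x = 7.0493, Σ(ln x)² = 11.1437, Σln y = 5.1944, Σln x·ln y = 7.9904.
Equations: 11.1437·k + 7.0493·ln C = 7.9904;  7.0493·k + 5·ln C = 5.1944.
Slope k = (n·Σln x·ln y − Σln x·Σln y)/(n·Σ(ln x)² − (Σln x)²) = (5·7.9904 − 7.0493·5.1944)/6.0265 = 0.55346; ln C = (Σln y − k·Σln x)/n = 0.25858, so C = exp(0.25858) = 1.29509.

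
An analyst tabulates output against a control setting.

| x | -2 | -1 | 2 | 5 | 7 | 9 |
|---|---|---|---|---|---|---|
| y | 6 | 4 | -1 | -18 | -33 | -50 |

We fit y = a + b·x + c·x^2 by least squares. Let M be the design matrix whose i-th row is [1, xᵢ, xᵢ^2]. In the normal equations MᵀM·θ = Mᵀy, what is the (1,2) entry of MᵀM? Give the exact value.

20

Row 1 ↔ basis 1, column 2 ↔ basis x, so (MᵀM)_{1,2} = Σᵢ x = (1)·(-2) + (1)·(-1) + (1)·(2) + (1)·(5) + (1)·(7) + (1)·(9) = 20.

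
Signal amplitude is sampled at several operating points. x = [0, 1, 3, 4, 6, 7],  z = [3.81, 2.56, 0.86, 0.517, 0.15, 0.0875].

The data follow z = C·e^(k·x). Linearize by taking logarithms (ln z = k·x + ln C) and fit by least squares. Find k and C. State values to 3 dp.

Taking logs, ln z = k·x + ln C, so regress ln z on x.
Σx = 21.0000, Σ(x)² = 111.0000, Σln z = -2.8661, Σx·ln z = -30.5868.
Equations: 111.0000·k + 21.0000·ln C = -30.5868;  21.0000·k + 6·ln C = -2.8661.
Δ = 111.0000·6 − (21.0000)² = 225.0000; k = (-30.5868·6 − 21.0000·-2.8661)/225.0000 = -0.54814, ln C = (111.0000·-2.8661 − 21.0000·-30.5868)/225.0000 = 1.44081, so C = exp(1.44081) = 4.22413.

k = -0.548, C = 4.224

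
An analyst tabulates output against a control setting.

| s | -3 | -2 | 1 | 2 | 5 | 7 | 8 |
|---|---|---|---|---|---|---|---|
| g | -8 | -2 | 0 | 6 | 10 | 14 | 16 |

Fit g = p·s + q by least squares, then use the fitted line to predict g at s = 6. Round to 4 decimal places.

ĝ = 12.1250

The normal equations are: 156·p + 18·q = 316;  18·p + 7·q = 36.
Δ = 156·7 − 18² = 768.
p = (316·7 − 18·36)/768 = 391/192; q = (156·36 − 18·316)/768 = -3/32.
At s = 6: ĝ = (391/192)·(6) + (-3/32)·(1) = 97/8.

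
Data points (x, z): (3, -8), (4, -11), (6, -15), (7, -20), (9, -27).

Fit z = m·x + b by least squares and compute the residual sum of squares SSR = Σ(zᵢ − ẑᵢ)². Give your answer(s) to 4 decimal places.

Compute the Gram sums: Σx·x = 191, Σx = 29, Σ1 = 5.
And Σx·z = -541, Σz = -81.
AᵀA·[m, b]ᵀ = Aᵀz becomes [[191, 29]; [29, 5]]·[m, b]ᵀ = [-541, -81]ᵀ.
Eliminating b: 5·(row 1) − 29·(row 2) gives 114·m = 5·(-541) − 29·(-81) = -356, so m = -178/57.
Then b = ((-81) − 29·(-178/57))/5 = 109/57.
Residuals: -31/57, -8/19, 104/57, -1/19, -46/57; SSR = 254/57.

SSR = 4.4561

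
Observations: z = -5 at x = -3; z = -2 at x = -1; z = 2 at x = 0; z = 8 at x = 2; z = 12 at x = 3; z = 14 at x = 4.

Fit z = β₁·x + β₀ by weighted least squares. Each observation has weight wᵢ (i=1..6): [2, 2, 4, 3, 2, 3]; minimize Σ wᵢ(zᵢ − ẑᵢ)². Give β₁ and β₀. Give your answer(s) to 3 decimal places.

Sums needed: Σwᵢ·x·x = 98, Σwᵢ·x = 16, Σwᵢ·1 = 16.
Right-hand side: Σwᵢ·x·z = 322, Σwᵢ·z = 84.
AᵀWA·[β₁, β₀]ᵀ = AᵀWz becomes [[98, 16]; [16, 16]]·[β₁, β₀]ᵀ = [322, 84]ᵀ.
det = 98·16 − 16² = 1312.
β₁ = (322·16 − 16·84)/1312 = 119/41; β₀ = (98·84 − 16·322)/1312 = 385/164.

β₁ = 2.902, β₀ = 2.348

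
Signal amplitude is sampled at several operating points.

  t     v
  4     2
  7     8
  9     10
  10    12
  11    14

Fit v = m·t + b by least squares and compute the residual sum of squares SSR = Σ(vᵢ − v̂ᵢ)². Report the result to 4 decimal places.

Compute the Gram sums: Σt·t = 367, Σt = 41, Σ1 = 5.
And Σt·v = 428, Σv = 46.
Eliminating b: 5·(row 1) − 41·(row 2) gives 154·m = 5·428 − 41·46 = 254, so m = 127/77.
Then b = (46 − 41·(127/77))/5 = -333/77.
Residuals: -3/11, 60/77, -40/77, -13/77, 2/11; SSR = 78/77.

SSR = 1.0130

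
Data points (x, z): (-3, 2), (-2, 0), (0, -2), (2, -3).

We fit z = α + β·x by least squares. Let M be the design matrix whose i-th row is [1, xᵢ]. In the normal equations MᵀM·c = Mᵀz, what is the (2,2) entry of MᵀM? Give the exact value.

17

Row 2 ↔ basis x, column 2 ↔ basis x, so (MᵀM)_{2,2} = Σᵢ (x)·(x) = (-3)·(-3) + (-2)·(-2) + (0)·(0) + (2)·(2) = 17.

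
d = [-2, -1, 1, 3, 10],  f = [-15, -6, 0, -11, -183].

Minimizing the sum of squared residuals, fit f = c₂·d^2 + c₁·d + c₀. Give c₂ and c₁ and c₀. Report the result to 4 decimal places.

c₂ = -2.1146, c₁ = 2.9267, c₀ = -0.8041

From the data, Σd^2·d^2 = 10099, Σd^2·d = 1019, Σd^2 = 115, Σd·d = 115, Σd = 11, Σ1 = 5.
For Mᵀf: Σd^2·f = -18465, Σd·f = -1827, Σf = -215.
Solving the 3×3 system (Gaussian elimination) gives c₂ = -79355/37528, c₁ = 109835/37528, c₀ = -3772/4691.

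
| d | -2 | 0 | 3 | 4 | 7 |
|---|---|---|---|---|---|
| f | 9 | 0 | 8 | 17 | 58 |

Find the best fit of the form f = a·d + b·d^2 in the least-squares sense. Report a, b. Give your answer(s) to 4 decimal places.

a = -1.5194, b = 1.4050

MᵀM·[a, b]ᵀ = Mᵀf reads: 78·a + 426·b = 480;  426·a + 2754·b = 3222.
Eliminating b: 2754·(row 1) − 426·(row 2) gives 33336·a = 2754·480 − 426·3222 = -50652, so a = -1407/926.
Then b = (3222 − 426·(-1407/926))/2754 = 1301/926.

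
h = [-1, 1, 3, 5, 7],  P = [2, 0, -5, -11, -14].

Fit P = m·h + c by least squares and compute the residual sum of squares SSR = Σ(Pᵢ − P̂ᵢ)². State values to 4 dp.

The normal system XᵀX·[m, c]ᵀ = XᵀP is [[85, 15]; [15, 5]]·[m, c]ᵀ = [-170, -28]ᵀ.
det = 85·5 − 15² = 200.
m = ((-170)·5 − 15·(-28))/200 = -43/20; c = (85·(-28) − 15·(-170))/200 = 17/20.
Residuals: -1, 13/10, 3/5, -11/10, 1/5; SSR = 43/10.

SSR = 4.3000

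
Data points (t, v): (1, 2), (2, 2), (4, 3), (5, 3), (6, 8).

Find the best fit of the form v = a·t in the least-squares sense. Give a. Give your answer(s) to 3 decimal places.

Entries of XᵀX: Σt·t = 82.
Right-hand side: Σt·v = 81.
Normal equations: [[82]]·[a]ᵀ = [81]ᵀ.
a = 81/82 = 0.987805.

a = 0.988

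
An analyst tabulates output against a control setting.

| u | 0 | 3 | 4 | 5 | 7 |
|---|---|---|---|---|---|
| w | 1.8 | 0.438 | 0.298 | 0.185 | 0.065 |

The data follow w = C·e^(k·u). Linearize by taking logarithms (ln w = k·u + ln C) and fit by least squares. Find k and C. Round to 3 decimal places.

k = -0.470, C = 1.842

Let Y = ln w. Fitting Y = k·u + ln C by least squares:
Σu = 19.0000, Σ(u)² = 99.0000, Σln w = -5.8692, Σu·ln w = -34.8898.
Equations: 99.0000·k + 19.0000·ln C = -34.8898;  19.0000·k + 5·ln C = -5.8692.
Solving (det = 134.0000): k = -0.46966, ln C = 0.61088, so C = exp(0.61088) = 1.84205.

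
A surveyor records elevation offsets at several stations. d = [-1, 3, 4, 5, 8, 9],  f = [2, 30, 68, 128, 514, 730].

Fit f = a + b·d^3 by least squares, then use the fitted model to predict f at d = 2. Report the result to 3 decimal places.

Setting ∂/∂a … = 0 gives: 6·a + 1456·b = 1472;  1456·a + 814036·b = 816498.
(Σ1 = 6, Σd^3 = 1456, Σd^3·d^3 = 814036, Σf = 1472, Σd^3·f = 816498.)
Determinant 6·814036 − 1456² = 2764280.
a = (1472·814036 − 1456·816498)/2764280 = 1179988/345535; b = (6·816498 − 1456·1472)/2764280 = 688939/691070.
At d = 2: f̂ = (1179988/345535)·(1) + (688939/691070)·(8) = 3935744/345535.

f̂ = 11.390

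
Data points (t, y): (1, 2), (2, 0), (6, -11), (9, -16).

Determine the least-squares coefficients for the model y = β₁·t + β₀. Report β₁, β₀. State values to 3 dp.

Setting ∂/∂β₁ … = 0 gives: 122·β₁ + 18·β₀ = -208;  18·β₁ + 4·β₀ = -25.
Determinant 122·4 − 18² = 164.
β₁ = ((-208)·4 − 18·(-25))/164 = -191/82; β₀ = (122·(-25) − 18·(-208))/164 = 347/82.

β₁ = -2.329, β₀ = 4.232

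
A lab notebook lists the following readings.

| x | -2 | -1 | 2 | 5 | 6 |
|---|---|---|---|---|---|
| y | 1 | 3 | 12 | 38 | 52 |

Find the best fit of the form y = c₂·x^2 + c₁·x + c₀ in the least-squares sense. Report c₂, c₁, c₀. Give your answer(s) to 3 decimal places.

c₂ = 0.902, c₁ = 2.571, c₀ = 3.426

Sums needed: Σx^2·x^2 = 1954, Σx^2·x = 340, Σx^2 = 70, Σx·x = 70, Σx = 10, Σ1 = 5.
Right-hand side: Σx^2·y = 2877, Σx·y = 521, Σy = 106.
Solving the 3×3 system (Gaussian elimination) gives c₂ = 157/174, c₁ = 11183/4350, c₀ = 2484/725.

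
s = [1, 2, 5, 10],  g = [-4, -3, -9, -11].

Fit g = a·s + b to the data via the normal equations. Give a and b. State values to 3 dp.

Normal-equation sums: Σs·s = 130, Σs = 18, Σ1 = 4.
Right-hand side: Σs·g = -165, Σg = -27.
So AᵀA·[a, b]ᵀ = Aᵀg: [[130, 18]; [18, 4]]·[a, b]ᵀ = [-165, -27]ᵀ.
Eliminating b: 4·(row 1) − 18·(row 2) gives 196·a = 4·(-165) − 18·(-27) = -174, so a = -87/98.
Then b = ((-27) − 18·(-87/98))/4 = -135/49.

a = -0.888, b = -2.755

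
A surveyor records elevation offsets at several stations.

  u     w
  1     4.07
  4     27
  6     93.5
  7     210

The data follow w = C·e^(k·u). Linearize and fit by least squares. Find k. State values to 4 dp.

k = 0.6483

With ln wᵢ as the transformed response and uᵢ as the regressor:
XᵀX = [[102.0000, 18.0000]; [18.0000, 4]], rhs = [79.2445, 14.5845]ᵀ  (here Σu = 18.0000, Σ(u)² = 102.0000, Σln w = 14.5845, Σu·ln w = 79.2445).
Solving (det = 84.0000): k = 0.64829, ln C = 0.72884.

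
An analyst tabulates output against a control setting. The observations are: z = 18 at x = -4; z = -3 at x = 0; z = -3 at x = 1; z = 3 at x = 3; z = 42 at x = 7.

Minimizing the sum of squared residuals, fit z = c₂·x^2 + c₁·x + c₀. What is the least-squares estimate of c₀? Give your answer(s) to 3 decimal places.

c₀ = -3.175

Forming MᵀM = [[2739, 307, 75]; [307, 75, 7]; [75, 7, 5]] and Mᵀz = [2370, 228, 57]ᵀ gives MᵀM·[c₂, c₁, c₀]ᵀ = Mᵀz.
Solving the 3×3 system (Gaussian elimination) gives c₂ = 21513/20134, c₁ = -10443/10067, c₀ = -63927/20134.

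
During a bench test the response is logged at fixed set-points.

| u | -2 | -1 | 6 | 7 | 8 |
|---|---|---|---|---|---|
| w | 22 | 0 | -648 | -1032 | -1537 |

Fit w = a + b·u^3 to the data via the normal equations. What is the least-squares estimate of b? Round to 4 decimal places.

b = -2.9981

From the data, Σ1 = 5, Σu^3 = 1062, Σu^3·u^3 = 426514.
Right-hand side: Σw = -3195, Σu^3·w = -1281064.
Determinant 5·426514 − 1062² = 1004726.
a = ((-3195)·426514 − 1062·(-1281064))/1004726 = -1111131/502363; b = (5·(-1281064) − 1062·(-3195))/1004726 = -1506115/502363.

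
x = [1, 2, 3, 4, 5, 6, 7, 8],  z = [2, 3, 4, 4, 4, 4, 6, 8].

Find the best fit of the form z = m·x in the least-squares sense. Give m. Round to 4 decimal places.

m = 0.9118

MᵀM·[m]ᵀ = Mᵀz reads: 204·m = 186.
(Σx·x = 204, Σx·z = 186.)
Hence m = 186 / 204 ≈ 0.911765.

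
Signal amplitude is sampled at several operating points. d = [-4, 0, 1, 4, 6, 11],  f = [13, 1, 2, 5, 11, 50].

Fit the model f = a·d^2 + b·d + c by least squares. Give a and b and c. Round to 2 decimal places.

a = 0.50, b = -1.08, c = 1.14

Sums needed: Σd^2·d^2 = 16450, Σd^2·d = 1548, Σd^2 = 190, Σd·d = 190, Σd = 18, Σ1 = 6.
Moment sums: Σd^2·f = 6736, Σd·f = 586, Σf = 82.
Normal equations: [[16450, 1548, 190]; [1548, 190, 18]; [190, 18, 6]]·[a, b, c]ᵀ = [6736, 586, 82]ᵀ.
Inverting the 3×3 Gram matrix, [a, b, c]ᵀ = [172822/346837, -375701/346837, 394512/346837]ᵀ.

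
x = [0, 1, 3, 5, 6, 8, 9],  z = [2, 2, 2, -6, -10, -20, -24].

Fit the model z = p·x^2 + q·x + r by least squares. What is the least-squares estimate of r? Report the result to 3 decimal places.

r = 2.417

Compute the Gram sums: Σx^2·x^2 = 12660, Σx^2·x = 1610, Σx^2 = 216, Σx·x = 216, Σx = 32, Σ1 = 7.
And Σx^2·z = -3714, Σx·z = -458, Σz = -54.
Inverting the 3×3 Gram matrix, [p, q, r]ᵀ = [-19781/53081, 15885/53081, 128286/53081]ᵀ.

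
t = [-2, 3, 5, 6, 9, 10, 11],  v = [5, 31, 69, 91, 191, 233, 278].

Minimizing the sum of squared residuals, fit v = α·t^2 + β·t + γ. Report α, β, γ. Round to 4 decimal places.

Compute the Gram sums: Σt^2·t^2 = 33220, Σt^2·t = 3420, Σt^2 = 376, Σt·t = 376, Σt = 42, Σ1 = 7.
Right-hand side: Σt^2·v = 77709, Σt·v = 8081, Σv = 898.
Solving the 3×3 system (Gaussian elimination) gives α = 227531/113754, β = 223083/75836, γ = 363601/113754.

α = 2.0002, β = 2.9417, γ = 3.1964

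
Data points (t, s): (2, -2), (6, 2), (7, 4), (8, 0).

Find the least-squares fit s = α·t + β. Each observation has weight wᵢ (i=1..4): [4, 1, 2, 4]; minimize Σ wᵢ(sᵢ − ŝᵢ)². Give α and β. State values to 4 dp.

Entries of XᵀWX: Σwᵢ·t·t = 406, Σwᵢ·t = 60, Σwᵢ·1 = 11.
And Σwᵢ·t·s = 52, Σwᵢ·s = 2.
XᵀWX·[α, β]ᵀ = XᵀWs becomes [[406, 60]; [60, 11]]·[α, β]ᵀ = [52, 2]ᵀ.
det = 406·11 − 60² = 866.
α = (52·11 − 60·2)/866 = 226/433; β = (406·2 − 60·52)/866 = -1154/433.

α = 0.5219, β = -2.6651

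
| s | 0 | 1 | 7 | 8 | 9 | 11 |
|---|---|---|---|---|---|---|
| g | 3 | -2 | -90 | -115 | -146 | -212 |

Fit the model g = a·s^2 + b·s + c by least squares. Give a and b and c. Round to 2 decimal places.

Normal-equation sums: Σs^2·s^2 = 27700, Σs^2·s = 2916, Σs^2 = 316, Σs·s = 316, Σs = 36, Σ1 = 6.
Moment sums: Σs^2·g = -49250, Σs·g = -5198, Σg = -562.
Inverting the 3×3 Gram matrix, [a, b, c]ᵀ = [-1924/1225, -27437/12250, 15256/6125]ᵀ.

a = -1.57, b = -2.24, c = 2.49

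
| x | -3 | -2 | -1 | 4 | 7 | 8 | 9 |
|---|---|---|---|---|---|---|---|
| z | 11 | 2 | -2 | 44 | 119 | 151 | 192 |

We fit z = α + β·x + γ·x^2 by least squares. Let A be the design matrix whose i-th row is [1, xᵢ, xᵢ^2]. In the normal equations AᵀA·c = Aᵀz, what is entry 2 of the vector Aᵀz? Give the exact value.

Entry 2 ↔ basis x, so (Aᵀz)_{2} = Σᵢ (x)·zᵢ = (-3)·(11) + (-2)·(2) + (-1)·(-2) + (4)·(44) + (7)·(119) + (8)·(151) + (9)·(192) = 3910.

3910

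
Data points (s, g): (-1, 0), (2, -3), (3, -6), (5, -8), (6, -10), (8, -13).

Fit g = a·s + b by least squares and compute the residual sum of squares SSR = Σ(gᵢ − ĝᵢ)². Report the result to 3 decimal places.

Sums needed: Σs·s = 139, Σs = 23, Σ1 = 6.
And Σs·g = -228, Σg = -40.
Normal equations: [[139, 23]; [23, 6]]·[a, b]ᵀ = [-228, -40]ᵀ.
Δ = 139·6 − 23² = 305.
a = ((-228)·6 − 23·(-40))/305 = -448/305; b = (139·(-40) − 23·(-228))/305 = -316/305.
Residuals: -132/305, 297/305, -34/61, 116/305, -46/305, -13/61; SSR = 506/305.

SSR = 1.659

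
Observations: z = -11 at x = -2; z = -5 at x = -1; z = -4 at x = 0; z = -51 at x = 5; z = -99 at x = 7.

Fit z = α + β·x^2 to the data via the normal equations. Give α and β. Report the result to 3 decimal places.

The normal equations are: 5·α + 79·β = -170;  79·α + 3043·β = -6175.
(Σ1 = 5, Σx^2 = 79, Σx^2·x^2 = 3043, Σz = -170, Σx^2·z = -6175.)
det = 5·3043 − 79² = 8974.
α = ((-170)·3043 − 79·(-6175))/8974 = -29485/8974; β = (5·(-6175) − 79·(-170))/8974 = -17445/8974.

α = -3.286, β = -1.944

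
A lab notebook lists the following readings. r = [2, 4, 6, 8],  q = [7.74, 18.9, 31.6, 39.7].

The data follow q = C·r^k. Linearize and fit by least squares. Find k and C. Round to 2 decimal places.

k = 1.20, C = 3.45

Linearized form: ln q = k·ln r + ln C. From the 4 transformed points,
Sums: Σln r = 5.9506, Σ(ln r)² = 9.9367, Σln q = 12.1201, Σln r·ln q = 19.3354.
Normal system: [[9.9367, 5.9506]; [5.9506, 4]]·[k, ln C]ᵀ = [19.3354, 12.1201]ᵀ.
Δ = 9.9367·4 − (5.9506)² = 4.3368; k = (19.3354·4 − 5.9506·12.1201)/4.3368 = 1.20349, ln C = (9.9367·12.1201 − 5.9506·19.3354)/4.3368 = 1.23964, so C = exp(1.23964) = 3.45437.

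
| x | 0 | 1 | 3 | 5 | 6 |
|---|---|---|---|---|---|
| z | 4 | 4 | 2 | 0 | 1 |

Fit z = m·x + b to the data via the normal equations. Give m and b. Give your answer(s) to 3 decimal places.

m = -0.654, b = 4.162

Setting ∂/∂m … = 0 gives: 71·m + 15·b = 16;  15·m + 5·b = 11.
det = 71·5 − 15² = 130.
m = (16·5 − 15·11)/130 = -17/26; b = (71·11 − 15·16)/130 = 541/130.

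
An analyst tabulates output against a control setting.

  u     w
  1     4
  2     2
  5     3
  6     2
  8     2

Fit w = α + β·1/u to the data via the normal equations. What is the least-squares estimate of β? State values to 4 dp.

Normal-equation sums: Σ1 = 5, Σ1/u = 239/120, Σ1/u·1/u = 19201/14400.
And Σw = 13, Σ1/u·w = 371/60.
XᵀX·[α, β]ᵀ = Xᵀw becomes [[5, 239/120]; [239/120, 19201/14400]]·[α, β]ᵀ = [13, 371/60]ᵀ.
Determinant 5·(19201/14400) − (239/120)² = 9721/3600.
α = (13·(19201/14400) − (239/120)·(371/60))/(9721/3600) = 72275/38884; β = (5·(371/60) − (239/120)·13)/(9721/3600) = 18090/9721.

β = 1.8609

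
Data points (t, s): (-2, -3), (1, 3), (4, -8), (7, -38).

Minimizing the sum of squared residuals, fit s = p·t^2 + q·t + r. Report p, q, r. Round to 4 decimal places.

Normal-equation sums: Σt^2·t^2 = 2674, Σt^2·t = 400, Σt^2 = 70, Σt·t = 70, Σt = 10, Σ1 = 4.
And Σt^2·s = -1999, Σt·s = -289, Σs = -46.
Normal equations: [[2674, 400, 70]; [400, 70, 10]; [70, 10, 4]]·[p, q, r]ᵀ = [-1999, -289, -46]ᵀ.
Row-reducing yields p = -1, q = 17/15, r = 19/6.

p = -1.0000, q = 1.1333, r = 3.1667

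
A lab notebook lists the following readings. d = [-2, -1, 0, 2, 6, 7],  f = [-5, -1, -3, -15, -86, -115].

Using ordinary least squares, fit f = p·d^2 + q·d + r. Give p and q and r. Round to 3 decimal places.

p = -1.932, q = -2.503, r = -2.228

Entries of XᵀX: Σd^2·d^2 = 3730, Σd^2·d = 558, Σd^2 = 94, Σd·d = 94, Σd = 12, Σ1 = 6.
And Σd^2·f = -8812, Σd·f = -1340, Σf = -225.
So XᵀX·[p, q, r]ᵀ = Xᵀf: [[3730, 558, 94]; [558, 94, 12]; [94, 12, 6]]·[p, q, r]ᵀ = [-8812, -1340, -225]ᵀ.
Solving the 3×3 system (Gaussian elimination) gives p = -12237/6334, q = -15851/6334, r = -7055/3167.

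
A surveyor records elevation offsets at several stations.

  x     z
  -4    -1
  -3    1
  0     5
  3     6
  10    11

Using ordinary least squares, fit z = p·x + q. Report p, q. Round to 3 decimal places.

p = 0.809, q = 3.429

Sums needed: Σx·x = 134, Σx = 6, Σ1 = 5.
Right-hand side: Σx·z = 129, Σz = 22.
Normal equations: [[134, 6]; [6, 5]]·[p, q]ᵀ = [129, 22]ᵀ.
det = 134·5 − 6² = 634.
p = (129·5 − 6·22)/634 = 513/634; q = (134·22 − 6·129)/634 = 1087/317.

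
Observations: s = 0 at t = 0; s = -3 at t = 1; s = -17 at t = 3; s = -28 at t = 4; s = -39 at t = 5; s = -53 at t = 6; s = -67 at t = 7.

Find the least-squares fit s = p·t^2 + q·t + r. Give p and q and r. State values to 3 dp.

Forming XᵀX = [[4660, 776, 136]; [776, 136, 26]; [136, 26, 7]] and Xᵀs = [-6770, -1148, -207]ᵀ gives XᵀX·[p, q, r]ᵀ = Xᵀs.
Solving the 3×3 system (Gaussian elimination) gives p = -551/602, q = -6011/1806, r = 74/129.

p = -0.915, q = -3.328, r = 0.574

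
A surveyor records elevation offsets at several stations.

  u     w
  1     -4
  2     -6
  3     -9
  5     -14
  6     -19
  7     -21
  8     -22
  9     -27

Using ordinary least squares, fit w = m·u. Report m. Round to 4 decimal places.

Setting ∂/∂m … = 0 gives: 269·m = -793.
(Σu·u = 269, Σu·w = -793.)
Hence m = -793 / 269 ≈ -2.94796.

m = -2.9480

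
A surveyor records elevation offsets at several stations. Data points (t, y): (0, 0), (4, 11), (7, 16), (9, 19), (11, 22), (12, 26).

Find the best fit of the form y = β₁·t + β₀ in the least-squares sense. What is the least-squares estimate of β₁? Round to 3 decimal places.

β₁ = 2.016

The normal system XᵀX·[β₁, β₀]ᵀ = Xᵀy is [[411, 43]; [43, 6]]·[β₁, β₀]ᵀ = [881, 94]ᵀ.
Δ = 411·6 − 43² = 617.
β₁ = (881·6 − 43·94)/617 = 1244/617; β₀ = (411·94 − 43·881)/617 = 751/617.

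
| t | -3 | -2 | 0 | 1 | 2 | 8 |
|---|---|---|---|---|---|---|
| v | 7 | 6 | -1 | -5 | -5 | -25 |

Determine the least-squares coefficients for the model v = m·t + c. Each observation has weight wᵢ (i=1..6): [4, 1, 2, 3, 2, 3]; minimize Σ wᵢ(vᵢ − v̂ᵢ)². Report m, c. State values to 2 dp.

The normal system AᵀWA·[m, c]ᵀ = AᵀWv is [[243, 17]; [17, 15]]·[m, c]ᵀ = [-731, -68]ᵀ.
Δ = 243·15 − 17² = 3356.
m = ((-731)·15 − 17·(-68))/3356 = -9809/3356; c = (243·(-68) − 17·(-731))/3356 = -4097/3356.

m = -2.92, c = -1.22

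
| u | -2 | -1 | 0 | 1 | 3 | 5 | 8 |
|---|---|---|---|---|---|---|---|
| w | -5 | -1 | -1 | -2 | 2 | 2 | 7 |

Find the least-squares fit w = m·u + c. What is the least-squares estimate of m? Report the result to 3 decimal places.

Forming MᵀM = [[104, 14]; [14, 7]] and Mᵀw = [81, 2]ᵀ gives MᵀM·[m, c]ᵀ = Mᵀw.
Δ = 104·7 − 14² = 532.
m = (81·7 − 14·2)/532 = 77/76; c = (104·2 − 14·81)/532 = -463/266.

m = 1.013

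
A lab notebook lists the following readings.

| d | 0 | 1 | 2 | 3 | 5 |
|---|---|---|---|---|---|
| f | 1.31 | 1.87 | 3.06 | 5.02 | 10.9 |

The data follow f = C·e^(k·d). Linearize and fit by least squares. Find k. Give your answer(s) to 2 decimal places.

Taking logs, ln f = k·d + ln C, so regress ln f on d.
Σd = 11.0000, Σ(d)² = 39.0000, Σln f = 6.0166, Σd·ln f = 19.6469.
Normal system: [[39.0000, 11.0000]; [11.0000, 5]]·[k, ln C]ᵀ = [19.6469, 6.0166]ᵀ.
Slope k = (n·Σd·ln f − Σd·Σln f)/(n·Σ(d)² − (Σd)²) = (5·19.6469 − 11.0000·6.0166)/74.0000 = 0.43314; ln C = (Σln f − k·Σd)/n = 0.25042.

k = 0.43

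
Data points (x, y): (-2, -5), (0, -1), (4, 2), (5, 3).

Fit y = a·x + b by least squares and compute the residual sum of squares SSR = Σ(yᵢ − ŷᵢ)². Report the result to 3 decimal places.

AᵀA·[a, b]ᵀ = Aᵀy reads: 45·a + 7·b = 33;  7·a + 4·b = -1.
det = 45·4 − 7² = 131.
a = (33·4 − 7·(-1))/131 = 139/131; b = (45·(-1) − 7·33)/131 = -276/131.
Residuals: -101/131, 145/131, -18/131, -26/131; SSR = 246/131.

SSR = 1.878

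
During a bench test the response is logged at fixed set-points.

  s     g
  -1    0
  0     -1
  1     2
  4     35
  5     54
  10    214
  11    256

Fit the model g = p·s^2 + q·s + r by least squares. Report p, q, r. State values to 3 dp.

With design matrix M, MᵀM = [[25524, 2520, 264]; [2520, 264, 30]; [264, 30, 7]] and Mᵀg = [54288, 5368, 560]ᵀ.
Solving the 3×3 system (Gaussian elimination) gives p = 18016/8757, q = 2398/2919, r = -3244/2919.

p = 2.057, q = 0.822, r = -1.111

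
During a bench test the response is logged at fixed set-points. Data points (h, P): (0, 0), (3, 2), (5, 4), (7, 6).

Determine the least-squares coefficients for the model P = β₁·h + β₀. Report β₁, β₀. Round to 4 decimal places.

Forming AᵀA = [[83, 15]; [15, 4]] and AᵀP = [68, 12]ᵀ gives AᵀA·[β₁, β₀]ᵀ = AᵀP.
Eliminating β₀: 4·(row 1) − 15·(row 2) gives 107·β₁ = 4·68 − 15·12 = 92, so β₁ = 92/107.
Then β₀ = (12 − 15·(92/107))/4 = -24/107.

β₁ = 0.8598, β₀ = -0.2243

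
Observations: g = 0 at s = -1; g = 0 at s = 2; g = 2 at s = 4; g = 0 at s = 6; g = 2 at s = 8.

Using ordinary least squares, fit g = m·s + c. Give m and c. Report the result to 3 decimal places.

m = 0.180, c = 0.115

Entries of XᵀX: Σs·s = 121, Σs = 19, Σ1 = 5.
Moment sums: Σs·g = 24, Σg = 4.
Determinant 121·5 − 19² = 244.
m = (24·5 − 19·4)/244 = 11/61; c = (121·4 − 19·24)/244 = 7/61.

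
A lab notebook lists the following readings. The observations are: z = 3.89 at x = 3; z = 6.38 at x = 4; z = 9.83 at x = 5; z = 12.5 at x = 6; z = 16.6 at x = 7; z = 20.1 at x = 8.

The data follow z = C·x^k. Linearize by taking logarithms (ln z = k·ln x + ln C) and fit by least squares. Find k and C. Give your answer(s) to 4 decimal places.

k = 1.6803, C = 0.6249

Taking logs, ln z = k·ln x + ln C, so regress ln z on ln x.
Over the data: Σln x = 9.9115, Σ(ln x)² = 17.0401, Σln z = 13.8329, Σln x·ln z = 23.9718.
Normal system: [[17.0401, 9.9115]; [9.9115, 6]]·[k, ln C]ᵀ = [23.9718, 13.8329]ᵀ.
Solving (det = 4.0036): k = 1.68027, ln C = -0.47018, so C = exp(-0.47018) = 0.62489.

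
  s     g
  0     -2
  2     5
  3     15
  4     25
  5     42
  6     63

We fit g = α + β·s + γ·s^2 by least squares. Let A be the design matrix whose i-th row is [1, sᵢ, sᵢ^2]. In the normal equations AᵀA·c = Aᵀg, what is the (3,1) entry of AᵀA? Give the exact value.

Row 3 ↔ basis s^2, column 1 ↔ basis 1, so (AᵀA)_{3,1} = Σᵢ s^2 = (0)·(1) + (4)·(1) + (9)·(1) + (16)·(1) + (25)·(1) + (36)·(1) = 90.

90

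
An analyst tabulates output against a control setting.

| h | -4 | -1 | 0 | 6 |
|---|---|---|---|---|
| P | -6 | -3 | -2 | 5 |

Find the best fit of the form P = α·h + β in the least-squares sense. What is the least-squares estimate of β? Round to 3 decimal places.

Forming MᵀM = [[53, 1]; [1, 4]] and MᵀP = [57, -6]ᵀ gives MᵀM·[α, β]ᵀ = MᵀP.
Eliminating β: 4·(row 1) − 1·(row 2) gives 211·α = 4·57 − 1·(-6) = 234, so α = 234/211.
Then β = ((-6) − 1·(234/211))/4 = -375/211.

β = -1.777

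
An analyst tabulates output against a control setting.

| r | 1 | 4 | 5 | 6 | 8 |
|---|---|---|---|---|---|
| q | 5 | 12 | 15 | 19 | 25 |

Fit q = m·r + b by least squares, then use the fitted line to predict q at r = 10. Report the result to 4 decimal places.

The normal equations are: 142·m + 24·b = 442;  24·m + 5·b = 76.
det = 142·5 − 24² = 134.
m = (442·5 − 24·76)/134 = 193/67; b = (142·76 − 24·442)/134 = 92/67.
At r = 10: q̂ = (193/67)·(10) + (92/67)·(1) = 2022/67.

q̂ = 30.1791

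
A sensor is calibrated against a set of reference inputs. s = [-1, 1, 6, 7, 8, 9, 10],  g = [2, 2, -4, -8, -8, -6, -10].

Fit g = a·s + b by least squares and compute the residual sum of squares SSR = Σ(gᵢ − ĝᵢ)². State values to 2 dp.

SSR = 13.53

MᵀM·[a, b]ᵀ = Mᵀg reads: 332·a + 40·b = -298;  40·a + 7·b = -32.
(Σs·s = 332, Σs = 40, Σ1 = 7, Σs·g = -298, Σg = -32.)
det = 332·7 − 40² = 724.
a = ((-298)·7 − 40·(-32))/724 = -403/362; b = (332·(-32) − 40·(-298))/724 = 324/181.
Residuals: -327/362, 479/362, 161/181, -723/362, -160/181, 807/362, -119/181; SSR = 2449/181.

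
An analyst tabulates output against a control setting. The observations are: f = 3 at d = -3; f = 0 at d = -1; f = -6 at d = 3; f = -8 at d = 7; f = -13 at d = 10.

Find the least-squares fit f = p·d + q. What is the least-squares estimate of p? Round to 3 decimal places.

p = -1.166

Entries of MᵀM: Σd·d = 168, Σd = 16, Σ1 = 5.
Moment sums: Σd·f = -213, Σf = -24.
So MᵀM·[p, q]ᵀ = Mᵀf: [[168, 16]; [16, 5]]·[p, q]ᵀ = [-213, -24]ᵀ.
Eliminating q: 5·(row 1) − 16·(row 2) gives 584·p = 5·(-213) − 16·(-24) = -681, so p = -681/584.
Then q = ((-24) − 16·(-681/584))/5 = -78/73.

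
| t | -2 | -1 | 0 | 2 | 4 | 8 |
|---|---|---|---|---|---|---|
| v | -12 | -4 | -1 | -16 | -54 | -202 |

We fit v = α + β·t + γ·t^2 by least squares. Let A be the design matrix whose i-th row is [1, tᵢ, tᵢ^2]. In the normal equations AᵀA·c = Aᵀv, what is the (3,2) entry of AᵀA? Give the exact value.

575

Row 3 ↔ basis t^2, column 2 ↔ basis t, so (AᵀA)_{3,2} = Σᵢ (t^2)·(t) = (4)·(-2) + (1)·(-1) + (0)·(0) + (4)·(2) + (16)·(4) + (64)·(8) = 575.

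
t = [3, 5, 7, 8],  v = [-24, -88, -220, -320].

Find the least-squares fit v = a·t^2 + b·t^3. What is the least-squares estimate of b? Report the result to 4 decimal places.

b = -0.4887

Normal-equation sums: Σt^2·t^2 = 7203, Σt^2·t^3 = 52943, Σt^3·t^3 = 396147.
And Σt^2·v = -33676, Σt^3·v = -250948.
Determinant 7203·396147 − 52943² = 50485592.
a = ((-33676)·396147 − 52943·(-250948))/50485592 = -6838301/6310699; b = (7203·(-250948) − 52943·(-33676))/50485592 = -3083747/6310699.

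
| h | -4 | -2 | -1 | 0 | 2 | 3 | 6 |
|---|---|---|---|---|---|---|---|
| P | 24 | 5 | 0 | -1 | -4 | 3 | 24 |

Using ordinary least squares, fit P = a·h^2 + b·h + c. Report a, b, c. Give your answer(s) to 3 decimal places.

a = 1.094, b = -2.083, c = -2.461

Setting ∂/∂a … = 0 gives: 1666·a + 178·b + 70·c = 1279;  178·a + 70·b + 4·c = 39;  70·a + 4·b + 7·c = 51.
(Σh^2·h^2 = 1666, Σh^2·h = 178, Σh^2 = 70, Σh·h = 70, Σh = 4, Σ1 = 7, Σh^2·P = 1279, Σh·P = 39, ΣP = 51.)
Row-reducing yields a = 2113/1932, b = -25/12, c = -2377/966.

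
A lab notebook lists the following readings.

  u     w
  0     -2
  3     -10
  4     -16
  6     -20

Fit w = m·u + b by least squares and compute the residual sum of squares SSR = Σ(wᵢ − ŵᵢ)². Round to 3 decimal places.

Compute the Gram sums: Σu·u = 61, Σu = 13, Σ1 = 4.
Right-hand side: Σu·w = -214, Σw = -48.
So XᵀX·[m, b]ᵀ = Xᵀw: [[61, 13]; [13, 4]]·[m, b]ᵀ = [-214, -48]ᵀ.
det = 61·4 − 13² = 75.
m = ((-214)·4 − 13·(-48))/75 = -232/75; b = (61·(-48) − 13·(-214))/75 = -146/75.
Residuals: -4/75, 92/75, -42/25, 38/75; SSR = 344/75.

SSR = 4.587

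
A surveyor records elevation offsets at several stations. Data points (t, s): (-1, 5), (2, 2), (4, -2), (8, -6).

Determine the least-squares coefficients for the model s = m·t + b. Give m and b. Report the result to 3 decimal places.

Compute the Gram sums: Σt·t = 85, Σt = 13, Σ1 = 4.
And Σt·s = -57, Σs = -1.
AᵀA·[m, b]ᵀ = Aᵀs becomes [[85, 13]; [13, 4]]·[m, b]ᵀ = [-57, -1]ᵀ.
Eliminating b: 4·(row 1) − 13·(row 2) gives 171·m = 4·(-57) − 13·(-1) = -215, so m = -215/171.
Then b = ((-1) − 13·(-215/171))/4 = 656/171.

m = -1.257, b = 3.836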